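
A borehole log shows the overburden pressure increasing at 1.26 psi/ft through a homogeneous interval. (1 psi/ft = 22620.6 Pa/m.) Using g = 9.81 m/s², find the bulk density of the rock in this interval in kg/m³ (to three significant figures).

ρ = (dP/dz)/g = 1.26 psi/ft / 9.81 m/s² = 28502 Pa/m / 9.81 m/s² = 2905.4 kg/m³

2910 kg/m³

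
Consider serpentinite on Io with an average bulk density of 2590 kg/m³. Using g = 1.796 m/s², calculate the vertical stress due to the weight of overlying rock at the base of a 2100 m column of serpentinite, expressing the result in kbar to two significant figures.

serpentinite: 2590 kg/m³ × 1.796 m/s² × 2100 m = 9.768×10^6 Pa = 0.09768 kbar

0.098 kbar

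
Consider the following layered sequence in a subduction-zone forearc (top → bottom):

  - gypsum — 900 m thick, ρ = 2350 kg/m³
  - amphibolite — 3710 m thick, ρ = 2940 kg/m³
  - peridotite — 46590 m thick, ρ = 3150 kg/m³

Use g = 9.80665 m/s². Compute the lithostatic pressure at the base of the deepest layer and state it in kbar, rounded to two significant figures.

16 kbar

gypsum: 2350 kg/m³ × 9.80665 m/s² × 900 m = 2.074×10^7 Pa = 0.2074 kbar
amphibolite: 2940 kg/m³ × 9.80665 m/s² × 3710 m = 1.070×10^8 Pa = 1.070 kbar
peridotite: 3150 kg/m³ × 9.80665 m/s² × 46590 m = 1.439×10^9 Pa = 14.39 kbar
Total = 0.2074 + 1.070 + 14.39 = 15.669 kbar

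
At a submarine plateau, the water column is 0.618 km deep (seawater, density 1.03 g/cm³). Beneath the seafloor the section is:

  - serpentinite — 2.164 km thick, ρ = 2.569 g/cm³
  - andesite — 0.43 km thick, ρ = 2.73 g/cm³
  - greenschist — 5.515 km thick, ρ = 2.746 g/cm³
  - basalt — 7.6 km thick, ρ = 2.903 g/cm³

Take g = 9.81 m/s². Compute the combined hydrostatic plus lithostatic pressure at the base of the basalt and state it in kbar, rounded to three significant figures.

4.37 kbar

seawater: 1030 kg/m³ × 9.81 m/s² × 618 m = 6.244×10^6 Pa = 0.06244 kbar
serpentinite: 2569 kg/m³ × 9.81 m/s² × 2164 m = 5.454×10^7 Pa = 0.5454 kbar
andesite: 2730 kg/m³ × 9.81 m/s² × 430 m = 1.152×10^7 Pa = 0.1152 kbar
greenschist: 2746 kg/m³ × 9.81 m/s² × 5515 m = 1.486×10^8 Pa = 1.486 kbar
basalt: 2903 kg/m³ × 9.81 m/s² × 7600 m = 2.164×10^8 Pa = 2.164 kbar
Total = 0.06244 + 0.5454 + 0.1152 + 1.486 + 2.164 = 4.3730 kbar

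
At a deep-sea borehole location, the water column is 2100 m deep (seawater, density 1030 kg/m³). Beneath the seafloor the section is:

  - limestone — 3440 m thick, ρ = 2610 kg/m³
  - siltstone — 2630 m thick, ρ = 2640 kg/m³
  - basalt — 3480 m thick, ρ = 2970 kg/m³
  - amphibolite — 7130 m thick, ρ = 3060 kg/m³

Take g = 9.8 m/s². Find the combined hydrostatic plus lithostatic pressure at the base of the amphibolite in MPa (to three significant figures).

seawater: 1030 kg/m³ × 9.8 m/s² × 2100 m = 2.120×10^7 Pa = 21.20 MPa
limestone: 2610 kg/m³ × 9.8 m/s² × 3440 m = 8.799×10^7 Pa = 87.99 MPa
siltstone: 2640 kg/m³ × 9.8 m/s² × 2630 m = 6.804×10^7 Pa = 68.04 MPa
basalt: 2970 kg/m³ × 9.8 m/s² × 3480 m = 1.013×10^8 Pa = 101.3 MPa
amphibolite: 3060 kg/m³ × 9.8 m/s² × 7130 m = 2.138×10^8 Pa = 213.8 MPa
Total = 21.20 + 87.99 + 68.04 + 101.3 + 213.8 = 492.33 MPa

492 MPa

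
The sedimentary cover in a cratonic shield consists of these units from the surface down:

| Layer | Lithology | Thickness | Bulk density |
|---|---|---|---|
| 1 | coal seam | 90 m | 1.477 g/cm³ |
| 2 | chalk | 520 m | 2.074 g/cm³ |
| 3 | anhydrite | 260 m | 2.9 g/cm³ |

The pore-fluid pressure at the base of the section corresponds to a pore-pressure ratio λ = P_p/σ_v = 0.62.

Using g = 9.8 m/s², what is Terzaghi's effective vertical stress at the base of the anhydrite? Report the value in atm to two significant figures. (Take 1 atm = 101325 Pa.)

Overburden (lithostatic) stress σ_v:
coal seam: 1477 kg/m³ × 9.8 m/s² × 90 m = 1.303×10^6 Pa = 1.303 MPa
chalk: 2074 kg/m³ × 9.8 m/s² × 520 m = 1.057×10^7 Pa = 10.57 MPa
anhydrite: 2900 kg/m³ × 9.8 m/s² × 260 m = 7.389×10^6 Pa = 7.389 MPa
Total = 1.303 + 10.57 + 7.389 = 19.261 MPa
Pore pressure P_p = λ·σ_v = 0.62 × 19.26 MPa = 11.94 MPa
Effective stress σ' = σ_v − P_p = 19.26 − 11.94 = 7.3192 MPa = 72.235 atm

72 atm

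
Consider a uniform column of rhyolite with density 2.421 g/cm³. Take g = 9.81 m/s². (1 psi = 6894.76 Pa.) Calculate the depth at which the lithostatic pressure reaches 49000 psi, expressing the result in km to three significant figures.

14.2 km

h = P/(ρg) = 49000 psi / (2421 kg/m³ × 9.81 m/s²) = 3.378×10^8 Pa / 23750 Pa/m = 14225 m
= 14.225 km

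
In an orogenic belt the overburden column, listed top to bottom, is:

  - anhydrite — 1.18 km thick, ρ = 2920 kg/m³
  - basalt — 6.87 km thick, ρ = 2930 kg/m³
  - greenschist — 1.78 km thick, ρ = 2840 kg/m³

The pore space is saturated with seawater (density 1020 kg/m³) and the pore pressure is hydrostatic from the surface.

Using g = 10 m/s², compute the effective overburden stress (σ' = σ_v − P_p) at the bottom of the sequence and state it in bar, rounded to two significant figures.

1900 bar

Overburden (lithostatic) stress σ_v:
anhydrite: 2920 kg/m³ × 10 m/s² × 1180 m = 3.446×10^7 Pa = 34.46 MPa
basalt: 2930 kg/m³ × 10 m/s² × 6870 m = 2.013×10^8 Pa = 201.3 MPa
greenschist: 2840 kg/m³ × 10 m/s² × 1780 m = 5.055×10^7 Pa = 50.55 MPa
Total = 34.46 + 201.3 + 50.55 = 286.30 MPa
Pore pressure P_p = 1020 kg/m³ × 10 m/s² × 9830 m = 1.003×10^8 Pa = 100.3 MPa
Effective stress σ' = σ_v − P_p = 286.3 − 100.3 = 186.03 MPa = 1860.3 bar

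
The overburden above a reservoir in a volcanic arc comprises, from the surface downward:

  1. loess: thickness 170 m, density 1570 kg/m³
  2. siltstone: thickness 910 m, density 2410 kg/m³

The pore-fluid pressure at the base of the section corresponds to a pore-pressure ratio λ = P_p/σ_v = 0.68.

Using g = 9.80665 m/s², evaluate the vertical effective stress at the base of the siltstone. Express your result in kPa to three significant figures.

7720 kPa

Overburden (lithostatic) stress σ_v:
loess: 1570 kg/m³ × 9.80665 m/s² × 170 m = 2.617×10^6 Pa = 2.617 MPa
siltstone: 2410 kg/m³ × 9.80665 m/s² × 910 m = 2.151×10^7 Pa = 21.51 MPa
Total = 2.617 + 21.51 = 24.124 MPa
Pore pressure P_p = λ·σ_v = 0.68 × 24.12 MPa = 16.40 MPa
Effective stress σ' = σ_v − P_p = 24.12 − 16.40 = 7.7198 MPa = 7719.8 kPa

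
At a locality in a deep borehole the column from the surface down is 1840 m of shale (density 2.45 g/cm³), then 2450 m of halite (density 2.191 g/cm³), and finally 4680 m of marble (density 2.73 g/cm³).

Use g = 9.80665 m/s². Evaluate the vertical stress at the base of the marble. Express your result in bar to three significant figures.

shale: 2450 kg/m³ × 9.80665 m/s² × 1840 m = 4.421×10^7 Pa = 442.1 bar
halite: 2191 kg/m³ × 9.80665 m/s² × 2450 m = 5.264×10^7 Pa = 526.4 bar
marble: 2730 kg/m³ × 9.80665 m/s² × 4680 m = 1.253×10^8 Pa = 1253 bar
Total = 442.1 + 526.4 + 1253 = 2221.4 bar

2220 bar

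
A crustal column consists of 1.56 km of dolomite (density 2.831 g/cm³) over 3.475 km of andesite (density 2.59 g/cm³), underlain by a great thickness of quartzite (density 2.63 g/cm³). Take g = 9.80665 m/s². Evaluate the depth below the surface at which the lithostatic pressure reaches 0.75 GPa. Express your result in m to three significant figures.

Pressure at base of upper layers: 2831×9.80665×1560 + 2590×9.80665×3475 = 1.316×10^8 Pa = 0.1316 GPa
Remaining pressure to be supplied by quartzite: 7.500×10^8 − 1.316×10^8 = 6.184×10^8 Pa
Additional depth in quartzite = 6.184×10^8 Pa / (2630 kg/m³ × 9.80665 m/s²) = 23978 m
Total depth = 5035 m + 23978 m = 29013 m

29000 m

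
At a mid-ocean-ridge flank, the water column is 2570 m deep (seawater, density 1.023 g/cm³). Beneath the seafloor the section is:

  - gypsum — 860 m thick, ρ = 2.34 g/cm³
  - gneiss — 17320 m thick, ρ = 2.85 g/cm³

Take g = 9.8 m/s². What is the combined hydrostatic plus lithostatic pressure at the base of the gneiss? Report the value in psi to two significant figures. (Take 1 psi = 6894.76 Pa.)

seawater: 1023 kg/m³ × 9.8 m/s² × 2570 m = 2.577×10^7 Pa = 3737 psi
gypsum: 2340 kg/m³ × 9.8 m/s² × 860 m = 1.972×10^7 Pa = 2860 psi
gneiss: 2850 kg/m³ × 9.8 m/s² × 17320 m = 4.837×10^8 Pa = 70162 psi
Total = 3737 + 2860 + 70162 = 76759 psi

77000 psi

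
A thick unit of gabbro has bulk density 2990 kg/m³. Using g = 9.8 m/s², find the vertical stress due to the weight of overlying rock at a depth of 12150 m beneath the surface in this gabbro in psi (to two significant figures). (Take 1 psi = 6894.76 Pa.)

52000 psi

gabbro: 2990 kg/m³ × 9.8 m/s² × 12150 m = 3.560×10^8 Pa = 51636 psi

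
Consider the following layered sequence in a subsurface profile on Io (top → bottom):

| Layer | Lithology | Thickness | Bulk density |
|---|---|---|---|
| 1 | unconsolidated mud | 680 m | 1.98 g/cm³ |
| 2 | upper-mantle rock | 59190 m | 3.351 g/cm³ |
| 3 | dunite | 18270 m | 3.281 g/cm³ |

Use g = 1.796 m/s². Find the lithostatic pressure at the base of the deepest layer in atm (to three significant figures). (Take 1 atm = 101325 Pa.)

unconsolidated mud: 1980 kg/m³ × 1.796 m/s² × 680 m = 2.418×10^6 Pa = 23.87 atm
upper-mantle rock: 3351 kg/m³ × 1.796 m/s² × 59190 m = 3.562×10^8 Pa = 3516 atm
dunite: 3281 kg/m³ × 1.796 m/s² × 18270 m = 1.077×10^8 Pa = 1063 atm
Total = 23.87 + 3516 + 1063 = 4602.1 atm

4600 atm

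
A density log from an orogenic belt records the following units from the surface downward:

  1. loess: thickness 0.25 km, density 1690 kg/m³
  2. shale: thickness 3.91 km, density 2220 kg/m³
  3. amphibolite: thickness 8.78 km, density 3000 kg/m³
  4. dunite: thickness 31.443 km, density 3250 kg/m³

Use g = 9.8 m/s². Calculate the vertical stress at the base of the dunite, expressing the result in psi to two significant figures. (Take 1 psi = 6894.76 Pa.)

200000 psi

loess: 1690 kg/m³ × 9.8 m/s² × 250 m = 4.141×10^6 Pa = 600.5 psi
shale: 2220 kg/m³ × 9.8 m/s² × 3910 m = 8.507×10^7 Pa = 12338 psi
amphibolite: 3000 kg/m³ × 9.8 m/s² × 8780 m = 2.581×10^8 Pa = 37439 psi
dunite: 3250 kg/m³ × 9.8 m/s² × 31443 m = 1.001×10^9 Pa = 1.452×10^5 psi
Total = 600.5 + 12338 + 37439 + 1.452×10^5 = 1.9563×10^5 psi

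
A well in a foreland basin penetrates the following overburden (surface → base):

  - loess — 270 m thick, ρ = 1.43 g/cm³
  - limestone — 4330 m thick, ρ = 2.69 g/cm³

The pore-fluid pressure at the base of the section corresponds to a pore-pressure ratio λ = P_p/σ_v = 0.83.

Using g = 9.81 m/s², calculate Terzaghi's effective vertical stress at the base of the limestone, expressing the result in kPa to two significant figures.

20000 kPa

Overburden (lithostatic) stress σ_v:
loess: 1430 kg/m³ × 9.81 m/s² × 270 m = 3.788×10^6 Pa = 3.788 MPa
limestone: 2690 kg/m³ × 9.81 m/s² × 4330 m = 1.143×10^8 Pa = 114.3 MPa
Total = 3.788 + 114.3 = 118.05 MPa
Pore pressure P_p = λ·σ_v = 0.83 × 118.1 MPa = 97.98 MPa
Effective stress σ' = σ_v − P_p = 118.1 − 97.98 = 20.069 MPa = 20069 kPa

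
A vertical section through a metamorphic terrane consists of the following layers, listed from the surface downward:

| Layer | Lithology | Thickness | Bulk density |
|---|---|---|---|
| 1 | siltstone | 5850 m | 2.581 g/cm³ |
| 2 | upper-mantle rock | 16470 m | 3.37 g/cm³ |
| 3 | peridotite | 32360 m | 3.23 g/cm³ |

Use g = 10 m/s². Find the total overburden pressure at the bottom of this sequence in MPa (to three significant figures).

siltstone: 2581 kg/m³ × 10 m/s² × 5850 m = 1.510×10^8 Pa = 151.0 MPa
upper-mantle rock: 3370 kg/m³ × 10 m/s² × 16470 m = 5.550×10^8 Pa = 555.0 MPa
peridotite: 3230 kg/m³ × 10 m/s² × 32360 m = 1.045×10^9 Pa = 1045 MPa
Total = 151.0 + 555.0 + 1045 = 1751.3 MPa

1750 MPa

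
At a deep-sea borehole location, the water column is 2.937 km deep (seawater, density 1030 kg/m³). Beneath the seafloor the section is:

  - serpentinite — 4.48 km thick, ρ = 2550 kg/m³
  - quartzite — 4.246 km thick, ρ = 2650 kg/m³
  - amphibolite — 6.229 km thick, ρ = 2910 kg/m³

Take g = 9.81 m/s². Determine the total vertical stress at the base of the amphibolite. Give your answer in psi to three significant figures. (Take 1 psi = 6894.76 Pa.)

seawater: 1030 kg/m³ × 9.81 m/s² × 2937 m = 2.968×10^7 Pa = 4304 psi
serpentinite: 2550 kg/m³ × 9.81 m/s² × 4480 m = 1.121×10^8 Pa = 16254 psi
quartzite: 2650 kg/m³ × 9.81 m/s² × 4246 m = 1.104×10^8 Pa = 16009 psi
amphibolite: 2910 kg/m³ × 9.81 m/s² × 6229 m = 1.778×10^8 Pa = 25791 psi
Total = 4304 + 16254 + 16009 + 25791 = 62359 psi

62400 psi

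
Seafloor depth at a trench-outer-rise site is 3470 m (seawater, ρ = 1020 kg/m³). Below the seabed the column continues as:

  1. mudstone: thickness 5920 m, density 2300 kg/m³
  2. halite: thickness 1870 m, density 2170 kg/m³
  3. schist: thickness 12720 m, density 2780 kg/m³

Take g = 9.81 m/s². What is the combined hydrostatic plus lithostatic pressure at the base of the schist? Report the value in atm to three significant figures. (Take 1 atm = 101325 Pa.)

seawater: 1020 kg/m³ × 9.81 m/s² × 3470 m = 3.472×10^7 Pa = 342.7 atm
mudstone: 2300 kg/m³ × 9.81 m/s² × 5920 m = 1.336×10^8 Pa = 1318 atm
halite: 2170 kg/m³ × 9.81 m/s² × 1870 m = 3.981×10^7 Pa = 392.9 atm
schist: 2780 kg/m³ × 9.81 m/s² × 12720 m = 3.469×10^8 Pa = 3424 atm
Total = 342.7 + 1318 + 392.9 + 3424 = 5477.4 atm

5480 atm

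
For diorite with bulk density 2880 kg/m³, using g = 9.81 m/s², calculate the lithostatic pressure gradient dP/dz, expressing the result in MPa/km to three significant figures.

28.3 MPa/km

dP/dz = ρg = 2880 kg/m³ × 9.81 m/s² = 28253 Pa/m
= 28253 Pa/m × (1 MPa/km / 1000.0 Pa/m) = 28.253 MPa/km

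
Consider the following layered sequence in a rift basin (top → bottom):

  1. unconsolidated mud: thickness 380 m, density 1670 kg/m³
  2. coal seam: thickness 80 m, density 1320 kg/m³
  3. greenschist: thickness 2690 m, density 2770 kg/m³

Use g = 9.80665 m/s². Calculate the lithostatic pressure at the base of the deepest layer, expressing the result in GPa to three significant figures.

unconsolidated mud: 1670 kg/m³ × 9.80665 m/s² × 380 m = 6.223×10^6 Pa = 6.223×10^-3 GPa
coal seam: 1320 kg/m³ × 9.80665 m/s² × 80 m = 1.036×10^6 Pa = 1.036×10^-3 GPa
greenschist: 2770 kg/m³ × 9.80665 m/s² × 2690 m = 7.307×10^7 Pa = 0.07307 GPa
Total = 6.223×10^-3 + 1.036×10^-3 + 0.07307 = 0.080331 GPa

0.0803 GPa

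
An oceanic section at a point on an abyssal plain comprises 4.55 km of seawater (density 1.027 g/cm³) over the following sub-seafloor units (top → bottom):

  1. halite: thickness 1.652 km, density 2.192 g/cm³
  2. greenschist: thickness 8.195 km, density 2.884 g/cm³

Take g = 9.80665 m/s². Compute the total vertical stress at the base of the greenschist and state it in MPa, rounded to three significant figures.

seawater: 1027 kg/m³ × 9.80665 m/s² × 4550 m = 4.583×10^7 Pa = 45.83 MPa
halite: 2192 kg/m³ × 9.80665 m/s² × 1652 m = 3.551×10^7 Pa = 35.51 MPa
greenschist: 2884 kg/m³ × 9.80665 m/s² × 8195 m = 2.318×10^8 Pa = 231.8 MPa
Total = 45.83 + 35.51 + 231.8 = 313.11 MPa

313 MPa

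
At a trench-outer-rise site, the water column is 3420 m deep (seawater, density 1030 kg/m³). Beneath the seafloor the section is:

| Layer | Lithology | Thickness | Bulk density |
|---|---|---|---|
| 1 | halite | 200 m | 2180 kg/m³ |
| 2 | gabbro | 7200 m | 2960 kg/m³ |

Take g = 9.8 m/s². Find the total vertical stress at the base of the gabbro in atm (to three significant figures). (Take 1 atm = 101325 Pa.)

seawater: 1030 kg/m³ × 9.8 m/s² × 3420 m = 3.452×10^7 Pa = 340.7 atm
halite: 2180 kg/m³ × 9.8 m/s² × 200 m = 4.273×10^6 Pa = 42.17 atm
gabbro: 2960 kg/m³ × 9.8 m/s² × 7200 m = 2.089×10^8 Pa = 2061 atm
Total = 340.7 + 42.17 + 2061 = 2444.1 atm

2440 atm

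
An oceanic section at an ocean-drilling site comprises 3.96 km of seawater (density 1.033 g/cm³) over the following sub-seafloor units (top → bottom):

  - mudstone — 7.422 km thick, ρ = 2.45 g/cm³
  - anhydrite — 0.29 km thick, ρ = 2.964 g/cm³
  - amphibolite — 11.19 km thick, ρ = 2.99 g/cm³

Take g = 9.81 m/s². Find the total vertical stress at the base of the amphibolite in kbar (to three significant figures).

seawater: 1033 kg/m³ × 9.81 m/s² × 3960 m = 4.013×10^7 Pa = 0.4013 kbar
mudstone: 2450 kg/m³ × 9.81 m/s² × 7422 m = 1.784×10^8 Pa = 1.784 kbar
anhydrite: 2964 kg/m³ × 9.81 m/s² × 290 m = 8.432×10^6 Pa = 0.08432 kbar
amphibolite: 2990 kg/m³ × 9.81 m/s² × 11190 m = 3.282×10^8 Pa = 3.282 kbar
Total = 0.4013 + 1.784 + 0.08432 + 3.282 = 5.5517 kbar

5.55 kbar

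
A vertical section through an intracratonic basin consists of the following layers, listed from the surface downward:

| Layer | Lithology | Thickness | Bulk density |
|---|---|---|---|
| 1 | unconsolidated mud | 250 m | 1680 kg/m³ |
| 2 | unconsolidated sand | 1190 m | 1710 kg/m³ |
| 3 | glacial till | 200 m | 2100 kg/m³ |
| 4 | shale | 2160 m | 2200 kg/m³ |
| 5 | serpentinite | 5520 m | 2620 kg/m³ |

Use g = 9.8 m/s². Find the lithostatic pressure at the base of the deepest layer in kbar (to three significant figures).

unconsolidated mud: 1680 kg/m³ × 9.8 m/s² × 250 m = 4.116×10^6 Pa = 0.04116 kbar
unconsolidated sand: 1710 kg/m³ × 9.8 m/s² × 1190 m = 1.994×10^7 Pa = 0.1994 kbar
glacial till: 2100 kg/m³ × 9.8 m/s² × 200 m = 4.116×10^6 Pa = 0.04116 kbar
shale: 2200 kg/m³ × 9.8 m/s² × 2160 m = 4.657×10^7 Pa = 0.4657 kbar
serpentinite: 2620 kg/m³ × 9.8 m/s² × 5520 m = 1.417×10^8 Pa = 1.417 kbar
Total = 0.04116 + 0.1994 + 0.04116 + 0.4657 + 1.417 = 2.1648 kbar

2.16 kbar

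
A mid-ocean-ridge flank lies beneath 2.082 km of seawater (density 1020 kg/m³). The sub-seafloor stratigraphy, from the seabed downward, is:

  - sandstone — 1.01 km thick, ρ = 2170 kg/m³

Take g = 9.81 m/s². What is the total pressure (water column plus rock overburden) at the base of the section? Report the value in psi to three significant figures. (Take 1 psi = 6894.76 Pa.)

6140 psi

seawater: 1020 kg/m³ × 9.81 m/s² × 2082 m = 2.083×10^7 Pa = 3022 psi
sandstone: 2170 kg/m³ × 9.81 m/s² × 1010 m = 2.150×10^7 Pa = 3118 psi
Total = 3022 + 3118 = 6140.0 psi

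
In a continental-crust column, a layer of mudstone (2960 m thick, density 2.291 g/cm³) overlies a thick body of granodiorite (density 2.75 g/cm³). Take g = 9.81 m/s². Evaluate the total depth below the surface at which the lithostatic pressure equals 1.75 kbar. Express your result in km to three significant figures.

Pressure at base of upper layers: 2291×9.81×2960 = 6.653×10^7 Pa = 0.6653 kbar
Remaining pressure to be supplied by granodiorite: 1.750×10^8 − 6.653×10^7 = 1.085×10^8 Pa
Additional depth in granodiorite = 1.085×10^8 Pa / (2750 kg/m³ × 9.81 m/s²) = 4020.9 m
Total depth = 2960 m + 4020.9 m = 6980.9 m
= 6.9809 km

6.98 km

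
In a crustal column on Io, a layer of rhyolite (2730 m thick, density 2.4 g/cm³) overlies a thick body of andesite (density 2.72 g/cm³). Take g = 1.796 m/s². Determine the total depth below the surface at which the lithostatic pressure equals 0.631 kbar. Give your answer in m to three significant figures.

Pressure at base of upper layers: 2400×1.796×2730 = 1.177×10^7 Pa = 0.1177 kbar
Remaining pressure to be supplied by andesite: 6.310×10^7 − 1.177×10^7 = 5.133×10^7 Pa
Additional depth in andesite = 5.133×10^7 Pa / (2720 kg/m³ × 1.796 m/s²) = 10508 m
Total depth = 2730 m + 10508 m = 13238 m

13200 m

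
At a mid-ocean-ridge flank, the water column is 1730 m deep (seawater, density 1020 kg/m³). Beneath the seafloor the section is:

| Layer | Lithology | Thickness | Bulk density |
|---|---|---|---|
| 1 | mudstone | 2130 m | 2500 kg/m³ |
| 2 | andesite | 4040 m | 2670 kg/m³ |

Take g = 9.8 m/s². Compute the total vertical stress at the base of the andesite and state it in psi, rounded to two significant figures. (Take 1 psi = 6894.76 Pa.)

seawater: 1020 kg/m³ × 9.8 m/s² × 1730 m = 1.729×10^7 Pa = 2508 psi
mudstone: 2500 kg/m³ × 9.8 m/s² × 2130 m = 5.218×10^7 Pa = 7569 psi
andesite: 2670 kg/m³ × 9.8 m/s² × 4040 m = 1.057×10^8 Pa = 15332 psi
Total = 2508 + 7569 + 15332 = 25409 psi

25000 psi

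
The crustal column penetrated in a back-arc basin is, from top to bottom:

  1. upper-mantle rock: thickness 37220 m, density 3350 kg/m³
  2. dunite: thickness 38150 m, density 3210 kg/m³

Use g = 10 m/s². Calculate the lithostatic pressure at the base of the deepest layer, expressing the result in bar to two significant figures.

upper-mantle rock: 3350 kg/m³ × 10 m/s² × 37220 m = 1.247×10^9 Pa = 12469 bar
dunite: 3210 kg/m³ × 10 m/s² × 38150 m = 1.225×10^9 Pa = 12246 bar
Total = 12469 + 12246 = 24715 bar

25000 bar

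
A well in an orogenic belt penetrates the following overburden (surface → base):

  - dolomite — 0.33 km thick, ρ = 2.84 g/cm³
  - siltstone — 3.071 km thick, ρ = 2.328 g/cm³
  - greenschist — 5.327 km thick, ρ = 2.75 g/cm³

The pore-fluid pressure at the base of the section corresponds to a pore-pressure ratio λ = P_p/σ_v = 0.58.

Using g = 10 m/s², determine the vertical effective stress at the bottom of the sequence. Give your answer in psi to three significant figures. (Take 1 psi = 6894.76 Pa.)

Overburden (lithostatic) stress σ_v:
dolomite: 2840 kg/m³ × 10 m/s² × 330 m = 9.372×10^6 Pa = 9.372 MPa
siltstone: 2328 kg/m³ × 10 m/s² × 3071 m = 7.149×10^7 Pa = 71.49 MPa
greenschist: 2750 kg/m³ × 10 m/s² × 5327 m = 1.465×10^8 Pa = 146.5 MPa
Total = 9.372 + 71.49 + 146.5 = 227.36 MPa
Pore pressure P_p = λ·σ_v = 0.58 × 227.4 MPa = 131.9 MPa
Effective stress σ' = σ_v − P_p = 227.4 − 131.9 = 95.490 MPa = 13850 psi

13800 psi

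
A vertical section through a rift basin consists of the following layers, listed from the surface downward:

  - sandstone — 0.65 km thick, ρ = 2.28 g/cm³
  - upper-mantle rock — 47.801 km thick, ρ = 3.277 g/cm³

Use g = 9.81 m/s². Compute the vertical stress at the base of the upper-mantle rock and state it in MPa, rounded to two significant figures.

1600 MPa

sandstone: 2280 kg/m³ × 9.81 m/s² × 650 m = 1.454×10^7 Pa = 14.54 MPa
upper-mantle rock: 3277 kg/m³ × 9.81 m/s² × 47801 m = 1.537×10^9 Pa = 1537 MPa
Total = 14.54 + 1537 = 1551.2 MPa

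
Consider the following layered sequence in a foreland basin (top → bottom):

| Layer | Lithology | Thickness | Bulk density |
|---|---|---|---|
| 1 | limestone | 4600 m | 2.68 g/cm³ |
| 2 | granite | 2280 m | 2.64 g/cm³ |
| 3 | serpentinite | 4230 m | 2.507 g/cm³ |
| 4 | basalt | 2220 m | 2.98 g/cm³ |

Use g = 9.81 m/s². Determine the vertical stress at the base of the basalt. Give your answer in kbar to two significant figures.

limestone: 2680 kg/m³ × 9.81 m/s² × 4600 m = 1.209×10^8 Pa = 1.209 kbar
granite: 2640 kg/m³ × 9.81 m/s² × 2280 m = 5.905×10^7 Pa = 0.5905 kbar
serpentinite: 2507 kg/m³ × 9.81 m/s² × 4230 m = 1.040×10^8 Pa = 1.040 kbar
basalt: 2980 kg/m³ × 9.81 m/s² × 2220 m = 6.490×10^7 Pa = 0.6490 kbar
Total = 1.209 + 0.5905 + 1.040 + 0.6490 = 3.4892 kbar

3.5 kbar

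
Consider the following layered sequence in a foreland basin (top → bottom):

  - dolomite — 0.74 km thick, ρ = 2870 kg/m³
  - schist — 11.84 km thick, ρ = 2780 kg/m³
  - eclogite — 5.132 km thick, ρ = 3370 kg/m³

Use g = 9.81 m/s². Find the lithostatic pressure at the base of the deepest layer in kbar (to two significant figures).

5.1 kbar

dolomite: 2870 kg/m³ × 9.81 m/s² × 740 m = 2.083×10^7 Pa = 0.2083 kbar
schist: 2780 kg/m³ × 9.81 m/s² × 11840 m = 3.229×10^8 Pa = 3.229 kbar
eclogite: 3370 kg/m³ × 9.81 m/s² × 5132 m = 1.697×10^8 Pa = 1.697 kbar
Total = 0.2083 + 3.229 + 1.697 = 5.1339 kbar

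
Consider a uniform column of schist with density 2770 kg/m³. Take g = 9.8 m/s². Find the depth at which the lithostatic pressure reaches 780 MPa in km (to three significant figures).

h = P/(ρg) = 780 MPa / (2770 kg/m³ × 9.8 m/s²) = 7.800×10^8 Pa / 27146 Pa/m = 28734 m
= 28.734 km

28.7 km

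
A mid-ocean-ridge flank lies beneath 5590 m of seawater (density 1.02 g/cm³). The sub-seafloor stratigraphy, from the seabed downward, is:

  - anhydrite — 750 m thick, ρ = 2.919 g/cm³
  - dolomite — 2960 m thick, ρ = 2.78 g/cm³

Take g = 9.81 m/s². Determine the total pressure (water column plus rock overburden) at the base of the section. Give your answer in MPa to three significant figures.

158 MPa

seawater: 1020 kg/m³ × 9.81 m/s² × 5590 m = 5.593×10^7 Pa = 55.93 MPa
anhydrite: 2919 kg/m³ × 9.81 m/s² × 750 m = 2.148×10^7 Pa = 21.48 MPa
dolomite: 2780 kg/m³ × 9.81 m/s² × 2960 m = 8.072×10^7 Pa = 80.72 MPa
Total = 55.93 + 21.48 + 80.72 = 158.14 MPa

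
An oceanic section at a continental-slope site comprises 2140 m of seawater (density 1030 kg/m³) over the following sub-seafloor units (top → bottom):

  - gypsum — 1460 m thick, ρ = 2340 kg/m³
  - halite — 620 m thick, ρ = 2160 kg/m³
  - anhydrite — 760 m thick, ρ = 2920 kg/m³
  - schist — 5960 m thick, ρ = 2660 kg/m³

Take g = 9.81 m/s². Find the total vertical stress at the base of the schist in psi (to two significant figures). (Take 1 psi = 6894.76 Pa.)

seawater: 1030 kg/m³ × 9.81 m/s² × 2140 m = 2.162×10^7 Pa = 3136 psi
gypsum: 2340 kg/m³ × 9.81 m/s² × 1460 m = 3.351×10^7 Pa = 4861 psi
halite: 2160 kg/m³ × 9.81 m/s² × 620 m = 1.314×10^7 Pa = 1905 psi
anhydrite: 2920 kg/m³ × 9.81 m/s² × 760 m = 2.177×10^7 Pa = 3158 psi
schist: 2660 kg/m³ × 9.81 m/s² × 5960 m = 1.555×10^8 Pa = 22557 psi
Total = 3136 + 4861 + 1905 + 3158 + 22557 = 35617 psi

36000 psi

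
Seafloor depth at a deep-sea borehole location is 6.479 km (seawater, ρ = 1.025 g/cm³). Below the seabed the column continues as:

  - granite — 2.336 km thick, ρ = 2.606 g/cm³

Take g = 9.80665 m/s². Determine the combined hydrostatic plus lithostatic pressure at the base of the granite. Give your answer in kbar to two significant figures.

seawater: 1025 kg/m³ × 9.80665 m/s² × 6479 m = 6.513×10^7 Pa = 0.6513 kbar
granite: 2606 kg/m³ × 9.80665 m/s² × 2336 m = 5.970×10^7 Pa = 0.5970 kbar
Total = 0.6513 + 0.5970 = 1.2482 kbar

1.2 kbar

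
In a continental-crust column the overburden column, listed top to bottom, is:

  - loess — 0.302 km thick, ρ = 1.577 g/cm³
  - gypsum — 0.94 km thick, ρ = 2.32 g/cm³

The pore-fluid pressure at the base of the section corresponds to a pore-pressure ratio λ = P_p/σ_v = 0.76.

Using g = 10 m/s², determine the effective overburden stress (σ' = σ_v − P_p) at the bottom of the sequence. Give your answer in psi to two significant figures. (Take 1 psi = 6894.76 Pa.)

Overburden (lithostatic) stress σ_v:
loess: 1577 kg/m³ × 10 m/s² × 302 m = 4.763×10^6 Pa = 4.763 MPa
gypsum: 2320 kg/m³ × 10 m/s² × 940 m = 2.181×10^7 Pa = 21.81 MPa
Total = 4.763 + 21.81 = 26.571 MPa
Pore pressure P_p = λ·σ_v = 0.76 × 26.57 MPa = 20.19 MPa
Effective stress σ' = σ_v − P_p = 26.57 − 20.19 = 6.3769 MPa = 924.90 psi

920 psi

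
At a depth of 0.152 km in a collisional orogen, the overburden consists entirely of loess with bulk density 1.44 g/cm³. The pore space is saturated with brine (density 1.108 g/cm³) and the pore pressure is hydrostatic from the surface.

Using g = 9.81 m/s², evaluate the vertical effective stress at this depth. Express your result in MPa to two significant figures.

0.50 MPa

Overburden (lithostatic) stress σ_v:
loess: 1440 kg/m³ × 9.81 m/s² × 152 m = 2.147×10^6 Pa = 2.147 MPa
Pore pressure P_p = 1108 kg/m³ × 9.81 m/s² × 152 m = 1.652×10^6 Pa = 1.652 MPa
Effective stress σ' = σ_v − P_p = 2.147 − 1.652 = 0.49505 MPa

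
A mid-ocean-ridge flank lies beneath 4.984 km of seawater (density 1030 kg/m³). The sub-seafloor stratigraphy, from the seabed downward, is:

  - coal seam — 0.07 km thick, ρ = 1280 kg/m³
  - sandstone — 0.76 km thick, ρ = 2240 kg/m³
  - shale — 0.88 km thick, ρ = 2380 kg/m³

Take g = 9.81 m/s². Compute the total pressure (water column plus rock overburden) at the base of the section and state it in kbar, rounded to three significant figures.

seawater: 1030 kg/m³ × 9.81 m/s² × 4984 m = 5.036×10^7 Pa = 0.5036 kbar
coal seam: 1280 kg/m³ × 9.81 m/s² × 70 m = 8.790×10^5 Pa = 8.790×10^-3 kbar
sandstone: 2240 kg/m³ × 9.81 m/s² × 760 m = 1.670×10^7 Pa = 0.1670 kbar
shale: 2380 kg/m³ × 9.81 m/s² × 880 m = 2.055×10^7 Pa = 0.2055 kbar
Total = 0.5036 + 8.790×10^-3 + 0.1670 + 0.2055 = 0.88485 kbar

0.885 kbar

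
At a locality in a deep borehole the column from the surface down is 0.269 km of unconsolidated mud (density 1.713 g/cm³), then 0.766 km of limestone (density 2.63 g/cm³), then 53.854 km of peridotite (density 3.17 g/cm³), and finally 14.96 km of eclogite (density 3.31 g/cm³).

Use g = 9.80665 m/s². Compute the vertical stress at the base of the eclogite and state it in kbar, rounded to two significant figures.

22 kbar

unconsolidated mud: 1713 kg/m³ × 9.80665 m/s² × 269 m = 4.519×10^6 Pa = 0.04519 kbar
limestone: 2630 kg/m³ × 9.80665 m/s² × 766 m = 1.976×10^7 Pa = 0.1976 kbar
peridotite: 3170 kg/m³ × 9.80665 m/s² × 53854 m = 1.674×10^9 Pa = 16.74 kbar
eclogite: 3310 kg/m³ × 9.80665 m/s² × 14960 m = 4.856×10^8 Pa = 4.856 kbar
Total = 0.04519 + 0.1976 + 16.74 + 4.856 = 21.840 kbar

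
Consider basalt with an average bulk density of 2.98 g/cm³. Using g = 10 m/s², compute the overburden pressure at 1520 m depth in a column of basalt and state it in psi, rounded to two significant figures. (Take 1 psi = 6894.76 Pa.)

basalt: 2980 kg/m³ × 10 m/s² × 1520 m = 4.530×10^7 Pa = 6570 psi

6600 psi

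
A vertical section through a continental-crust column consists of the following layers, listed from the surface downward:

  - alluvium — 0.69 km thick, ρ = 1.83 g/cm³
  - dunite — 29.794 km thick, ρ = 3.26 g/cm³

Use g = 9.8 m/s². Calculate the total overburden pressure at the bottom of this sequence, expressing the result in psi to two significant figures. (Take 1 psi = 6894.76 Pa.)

alluvium: 1830 kg/m³ × 9.8 m/s² × 690 m = 1.237×10^7 Pa = 1795 psi
dunite: 3260 kg/m³ × 9.8 m/s² × 29794 m = 9.519×10^8 Pa = 1.381×10^5 psi
Total = 1795 + 1.381×10^5 = 1.3985×10^5 psi

140000 psi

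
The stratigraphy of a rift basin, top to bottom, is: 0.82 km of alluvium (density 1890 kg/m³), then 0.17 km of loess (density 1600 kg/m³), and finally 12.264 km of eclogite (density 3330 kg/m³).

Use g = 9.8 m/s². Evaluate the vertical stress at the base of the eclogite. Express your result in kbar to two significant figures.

alluvium: 1890 kg/m³ × 9.8 m/s² × 820 m = 1.519×10^7 Pa = 0.1519 kbar
loess: 1600 kg/m³ × 9.8 m/s² × 170 m = 2.666×10^6 Pa = 0.02666 kbar
eclogite: 3330 kg/m³ × 9.8 m/s² × 12264 m = 4.002×10^8 Pa = 4.002 kbar
Total = 0.1519 + 0.02666 + 4.002 = 4.1808 kbar

4.2 kbar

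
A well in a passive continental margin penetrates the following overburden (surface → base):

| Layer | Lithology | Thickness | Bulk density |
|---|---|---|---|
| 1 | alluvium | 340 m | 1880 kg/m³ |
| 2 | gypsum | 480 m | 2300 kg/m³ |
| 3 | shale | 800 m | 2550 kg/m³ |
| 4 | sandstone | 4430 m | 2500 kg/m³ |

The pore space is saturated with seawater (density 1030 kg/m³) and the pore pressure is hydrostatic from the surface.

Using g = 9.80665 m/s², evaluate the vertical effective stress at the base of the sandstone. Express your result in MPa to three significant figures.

84.6 MPa

Overburden (lithostatic) stress σ_v:
alluvium: 1880 kg/m³ × 9.80665 m/s² × 340 m = 6.268×10^6 Pa = 6.268 MPa
gypsum: 2300 kg/m³ × 9.80665 m/s² × 480 m = 1.083×10^7 Pa = 10.83 MPa
shale: 2550 kg/m³ × 9.80665 m/s² × 800 m = 2.001×10^7 Pa = 20.01 MPa
sandstone: 2500 kg/m³ × 9.80665 m/s² × 4430 m = 1.086×10^8 Pa = 108.6 MPa
Total = 6.268 + 10.83 + 20.01 + 108.6 = 145.71 MPa
Pore pressure P_p = 1030 kg/m³ × 9.80665 m/s² × 6050 m = 6.111×10^7 Pa = 61.11 MPa
Effective stress σ' = σ_v − P_p = 145.7 − 61.11 = 84.599 MPa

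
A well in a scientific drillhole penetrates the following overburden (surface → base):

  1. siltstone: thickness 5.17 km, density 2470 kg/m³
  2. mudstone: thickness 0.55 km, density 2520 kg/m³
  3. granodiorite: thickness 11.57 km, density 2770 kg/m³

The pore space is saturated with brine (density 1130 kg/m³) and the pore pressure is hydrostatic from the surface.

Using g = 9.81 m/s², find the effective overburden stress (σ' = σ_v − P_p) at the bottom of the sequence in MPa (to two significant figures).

260 MPa

Overburden (lithostatic) stress σ_v:
siltstone: 2470 kg/m³ × 9.81 m/s² × 5170 m = 1.253×10^8 Pa = 125.3 MPa
mudstone: 2520 kg/m³ × 9.81 m/s² × 550 m = 1.360×10^7 Pa = 13.60 MPa
granodiorite: 2770 kg/m³ × 9.81 m/s² × 11570 m = 3.144×10^8 Pa = 314.4 MPa
Total = 125.3 + 13.60 + 314.4 = 453.27 MPa
Pore pressure P_p = 1130 kg/m³ × 9.81 m/s² × 17290 m = 1.917×10^8 Pa = 191.7 MPa
Effective stress σ' = σ_v − P_p = 453.3 − 191.7 = 261.60 MPa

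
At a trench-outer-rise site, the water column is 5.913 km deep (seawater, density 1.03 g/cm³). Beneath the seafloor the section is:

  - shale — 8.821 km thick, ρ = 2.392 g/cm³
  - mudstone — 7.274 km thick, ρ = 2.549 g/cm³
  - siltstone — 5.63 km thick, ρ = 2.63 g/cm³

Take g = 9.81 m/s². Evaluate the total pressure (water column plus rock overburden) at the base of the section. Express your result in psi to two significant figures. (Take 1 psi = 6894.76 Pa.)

86000 psi

seawater: 1030 kg/m³ × 9.81 m/s² × 5913 m = 5.975×10^7 Pa = 8666 psi
shale: 2392 kg/m³ × 9.81 m/s² × 8821 m = 2.070×10^8 Pa = 30021 psi
mudstone: 2549 kg/m³ × 9.81 m/s² × 7274 m = 1.819×10^8 Pa = 26381 psi
siltstone: 2630 kg/m³ × 9.81 m/s² × 5630 m = 1.453×10^8 Pa = 21068 psi
Total = 8666 + 30021 + 26381 + 21068 = 86135 psi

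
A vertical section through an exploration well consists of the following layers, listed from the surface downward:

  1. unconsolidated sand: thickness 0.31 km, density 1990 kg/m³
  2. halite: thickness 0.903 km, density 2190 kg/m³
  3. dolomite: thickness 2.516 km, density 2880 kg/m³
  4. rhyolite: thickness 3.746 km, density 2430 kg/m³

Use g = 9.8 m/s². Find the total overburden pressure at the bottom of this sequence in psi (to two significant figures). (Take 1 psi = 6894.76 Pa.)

unconsolidated sand: 1990 kg/m³ × 9.8 m/s² × 310 m = 6.046×10^6 Pa = 876.8 psi
halite: 2190 kg/m³ × 9.8 m/s² × 903 m = 1.938×10^7 Pa = 2811 psi
dolomite: 2880 kg/m³ × 9.8 m/s² × 2516 m = 7.101×10^7 Pa = 10299 psi
rhyolite: 2430 kg/m³ × 9.8 m/s² × 3746 m = 8.921×10^7 Pa = 12938 psi
Total = 876.8 + 2811 + 10299 + 12938 = 26925 psi

27000 psi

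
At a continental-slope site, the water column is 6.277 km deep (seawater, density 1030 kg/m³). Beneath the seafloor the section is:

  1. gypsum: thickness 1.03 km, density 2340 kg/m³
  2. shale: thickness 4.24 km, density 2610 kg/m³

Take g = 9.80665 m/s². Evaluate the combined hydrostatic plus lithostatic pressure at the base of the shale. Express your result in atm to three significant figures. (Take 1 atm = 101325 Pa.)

1930 atm

seawater: 1030 kg/m³ × 9.80665 m/s² × 6277 m = 6.340×10^7 Pa = 625.7 atm
gypsum: 2340 kg/m³ × 9.80665 m/s² × 1030 m = 2.364×10^7 Pa = 233.3 atm
shale: 2610 kg/m³ × 9.80665 m/s² × 4240 m = 1.085×10^8 Pa = 1071 atm
Total = 625.7 + 233.3 + 1071 = 1930.1 atm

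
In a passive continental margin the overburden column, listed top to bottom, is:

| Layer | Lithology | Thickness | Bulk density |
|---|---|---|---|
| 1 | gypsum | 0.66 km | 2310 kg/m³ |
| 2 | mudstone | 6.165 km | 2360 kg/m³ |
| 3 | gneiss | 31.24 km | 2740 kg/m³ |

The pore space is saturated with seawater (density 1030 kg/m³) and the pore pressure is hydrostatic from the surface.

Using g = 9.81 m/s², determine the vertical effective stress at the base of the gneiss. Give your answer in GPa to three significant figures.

Overburden (lithostatic) stress σ_v:
gypsum: 2310 kg/m³ × 9.81 m/s² × 660 m = 1.496×10^7 Pa = 14.96 MPa
mudstone: 2360 kg/m³ × 9.81 m/s² × 6165 m = 1.427×10^8 Pa = 142.7 MPa
gneiss: 2740 kg/m³ × 9.81 m/s² × 31240 m = 8.397×10^8 Pa = 839.7 MPa
Total = 14.96 + 142.7 + 839.7 = 997.40 MPa
Pore pressure P_p = 1030 kg/m³ × 9.81 m/s² × 38065 m = 3.846×10^8 Pa = 384.6 MPa
Effective stress σ' = σ_v − P_p = 997.4 − 384.6 = 612.78 MPa = 0.61278 GPa

0.613 GPa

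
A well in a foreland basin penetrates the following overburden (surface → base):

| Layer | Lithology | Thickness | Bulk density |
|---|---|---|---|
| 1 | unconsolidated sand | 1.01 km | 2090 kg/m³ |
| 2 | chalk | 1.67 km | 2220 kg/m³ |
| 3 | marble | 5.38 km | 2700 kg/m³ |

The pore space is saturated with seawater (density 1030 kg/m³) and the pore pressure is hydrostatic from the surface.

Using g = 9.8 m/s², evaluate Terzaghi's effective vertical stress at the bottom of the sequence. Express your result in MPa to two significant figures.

Overburden (lithostatic) stress σ_v:
unconsolidated sand: 2090 kg/m³ × 9.8 m/s² × 1010 m = 2.069×10^7 Pa = 20.69 MPa
chalk: 2220 kg/m³ × 9.8 m/s² × 1670 m = 3.633×10^7 Pa = 36.33 MPa
marble: 2700 kg/m³ × 9.8 m/s² × 5380 m = 1.424×10^8 Pa = 142.4 MPa
Total = 20.69 + 36.33 + 142.4 = 199.37 MPa
Pore pressure P_p = 1030 kg/m³ × 9.8 m/s² × 8060 m = 8.136×10^7 Pa = 81.36 MPa
Effective stress σ' = σ_v − P_p = 199.4 − 81.36 = 118.02 MPa

120 MPa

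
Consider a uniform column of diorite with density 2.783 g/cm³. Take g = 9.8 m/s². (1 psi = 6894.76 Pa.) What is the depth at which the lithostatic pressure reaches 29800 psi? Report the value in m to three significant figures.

h = P/(ρg) = 29800 psi / (2783 kg/m³ × 9.8 m/s²) = 2.055×10^8 Pa / 27273 Pa/m = 7533.5 m

7530 m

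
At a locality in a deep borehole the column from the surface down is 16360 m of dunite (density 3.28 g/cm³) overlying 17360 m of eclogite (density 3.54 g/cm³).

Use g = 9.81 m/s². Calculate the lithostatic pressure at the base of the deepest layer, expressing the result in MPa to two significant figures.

dunite: 3280 kg/m³ × 9.81 m/s² × 16360 m = 5.264×10^8 Pa = 526.4 MPa
eclogite: 3540 kg/m³ × 9.81 m/s² × 17360 m = 6.029×10^8 Pa = 602.9 MPa
Total = 526.4 + 602.9 = 1129.3 MPa

1100 MPa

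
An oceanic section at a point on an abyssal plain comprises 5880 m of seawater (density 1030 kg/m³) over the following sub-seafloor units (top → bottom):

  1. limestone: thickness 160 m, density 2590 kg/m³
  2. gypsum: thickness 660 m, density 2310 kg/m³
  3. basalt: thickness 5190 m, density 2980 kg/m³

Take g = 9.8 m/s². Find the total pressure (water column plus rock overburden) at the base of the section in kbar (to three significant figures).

2.30 kbar

seawater: 1030 kg/m³ × 9.8 m/s² × 5880 m = 5.935×10^7 Pa = 0.5935 kbar
limestone: 2590 kg/m³ × 9.8 m/s² × 160 m = 4.061×10^6 Pa = 0.04061 kbar
gypsum: 2310 kg/m³ × 9.8 m/s² × 660 m = 1.494×10^7 Pa = 0.1494 kbar
basalt: 2980 kg/m³ × 9.8 m/s² × 5190 m = 1.516×10^8 Pa = 1.516 kbar
Total = 0.5935 + 0.04061 + 0.1494 + 1.516 = 2.2992 kbar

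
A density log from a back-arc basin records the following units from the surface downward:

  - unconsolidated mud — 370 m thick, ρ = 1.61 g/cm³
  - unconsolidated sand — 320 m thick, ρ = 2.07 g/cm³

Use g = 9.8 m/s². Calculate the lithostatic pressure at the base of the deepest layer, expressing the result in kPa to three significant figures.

unconsolidated mud: 1610 kg/m³ × 9.8 m/s² × 370 m = 5.838×10^6 Pa = 5838 kPa
unconsolidated sand: 2070 kg/m³ × 9.8 m/s² × 320 m = 6.492×10^6 Pa = 6492 kPa
Total = 5838 + 6492 = 12329 kPa

12300 kPa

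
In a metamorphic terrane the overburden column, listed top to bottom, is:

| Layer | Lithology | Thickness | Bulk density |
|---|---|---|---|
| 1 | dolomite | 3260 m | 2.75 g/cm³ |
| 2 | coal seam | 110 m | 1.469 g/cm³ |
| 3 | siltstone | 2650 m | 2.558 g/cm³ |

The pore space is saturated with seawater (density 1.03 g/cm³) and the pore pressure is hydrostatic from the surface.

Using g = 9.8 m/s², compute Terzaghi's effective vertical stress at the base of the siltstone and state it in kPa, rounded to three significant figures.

Overburden (lithostatic) stress σ_v:
dolomite: 2750 kg/m³ × 9.8 m/s² × 3260 m = 8.786×10^7 Pa = 87.86 MPa
coal seam: 1469 kg/m³ × 9.8 m/s² × 110 m = 1.584×10^6 Pa = 1.584 MPa
siltstone: 2558 kg/m³ × 9.8 m/s² × 2650 m = 6.643×10^7 Pa = 66.43 MPa
Total = 87.86 + 1.584 + 66.43 = 155.87 MPa
Pore pressure P_p = 1030 kg/m³ × 9.8 m/s² × 6020 m = 6.077×10^7 Pa = 60.77 MPa
Effective stress σ' = σ_v − P_p = 155.9 − 60.77 = 95.106 MPa = 95106 kPa

95100 kPa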